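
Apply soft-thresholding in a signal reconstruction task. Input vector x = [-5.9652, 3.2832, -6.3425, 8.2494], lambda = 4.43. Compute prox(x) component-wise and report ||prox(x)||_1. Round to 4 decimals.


Soft-thresholding with lambda = 4.43:
prox(-5.9652) = sign(-5.9652)*max(|-5.9652| - 4.43, 0) = -1.5352
prox(3.2832) = sign(3.2832)*max(|3.2832| - 4.43, 0) = 0.0
prox(-6.3425) = sign(-6.3425)*max(|-6.3425| - 4.43, 0) = -1.9125
prox(8.2494) = sign(8.2494)*max(|8.2494| - 4.43, 0) = 3.8194
prox(x) = [-1.5352, 0.0, -1.9125, 3.8194]
||prox(x)||_1 = 1.5352 + 0.0 + 1.9125 + 3.8194 = 7.2671


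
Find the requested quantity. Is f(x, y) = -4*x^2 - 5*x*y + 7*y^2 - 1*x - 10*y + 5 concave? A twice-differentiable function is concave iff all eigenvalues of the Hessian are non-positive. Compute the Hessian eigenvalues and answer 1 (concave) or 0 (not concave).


The Hessian of f(x,y) = -4*x^2 - 5*x*y + 7*y^2 - 1*x - 10*y + 5 is:
H = [[-8, -5], [-5, 14]]
Trace = -8 + 14 = 6
Determinant = -8*14 - (-5)^2 = -137
Discriminant = (6)^2 - 4*-137 = 584.0
Eigenvalues: lambda_1 = -9.083, lambda_2 = 15.083
The function is not concave.

0


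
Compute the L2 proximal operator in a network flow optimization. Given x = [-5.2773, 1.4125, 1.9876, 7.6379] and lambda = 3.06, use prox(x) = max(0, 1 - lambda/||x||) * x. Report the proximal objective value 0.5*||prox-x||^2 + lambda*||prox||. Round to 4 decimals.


Step 1: Compute ||x||.
||x|| = 9.5986
Step 2: Compute scaling factor.
scale = max(0, 1 - 3.06/9.5986) = 0.6812
Step 3: prox(x) = [-3.5949, 0.9622, 1.354, 5.203]
||prox(x)|| = 6.5386
Step 4: Proximal objective.
0.5*||prox-x||^2 = 4.6818
lambda*||prox|| = 20.0081
Total = 24.6899


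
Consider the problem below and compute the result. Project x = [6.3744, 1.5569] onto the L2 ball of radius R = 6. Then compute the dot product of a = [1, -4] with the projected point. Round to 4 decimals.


Step 1: Compute ||x|| (intermediates to 6 decimals).
||x|| = sqrt(6.3744^2 + 1.5569^2) = 6.561777
Step 2: Project.
Since ||x|| > R, scale = R/||x|| = 6/6.561777 = 0.914386, proj(x) = scale * x
proj(x) = [5.828662, 1.423608]
Step 3: Dot product.
a^T * proj(x) = 1*5.828662 - 4*1.423608 = 0.1342


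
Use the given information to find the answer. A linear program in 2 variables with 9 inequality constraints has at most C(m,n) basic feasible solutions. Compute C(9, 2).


Each vertex corresponds to some choice of n active constraints out of m, so the number of vertices is at most C(m, n) = m! / (n!(m-n)!).
m = 9, n = 2
Numerator: 9 * 8
Denominator: 2! = 2
C(9, 2) = 36


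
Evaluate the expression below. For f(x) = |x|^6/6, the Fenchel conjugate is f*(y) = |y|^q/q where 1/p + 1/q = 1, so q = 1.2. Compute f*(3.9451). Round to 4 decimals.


The conjugate exponent q satisfies 1/p + 1/q = 1.
p = 6, so q = 6/(6 - 1) = 1.2
|y|^q = 3.9451^1.2 = 5.1912
f*(3.9451) = 5.1912 / 1.2 = 4.326


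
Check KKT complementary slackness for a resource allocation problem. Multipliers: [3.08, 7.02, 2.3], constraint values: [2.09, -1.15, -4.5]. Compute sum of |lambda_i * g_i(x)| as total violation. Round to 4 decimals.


KKT complementary slackness check:
lambda_1 * g_1 = 3.08 * 2.09 = 6.4372
lambda_2 * g_2 = 7.02 * -1.15 = -8.073
lambda_3 * g_3 = 2.3 * -4.5 = -10.35
Total violation = 6.4372 + 8.073 + 10.35 = 24.8602


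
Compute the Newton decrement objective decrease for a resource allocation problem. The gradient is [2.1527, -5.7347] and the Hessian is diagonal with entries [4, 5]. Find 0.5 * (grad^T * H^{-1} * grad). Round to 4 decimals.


Step 1: H is diagonal, so H^(-1) * g = [0.5382, -1.1469].
Step 2: g^T H^(-1) g = sum_i g_i^2 / H_ii
  = (2.1527)^2/4 + (-5.7347)^2/5
  = 1.1585 + 6.5774 = 7.7359
Step 3: Objective decrease = 0.5 * g^T H^(-1) g = 3.8679


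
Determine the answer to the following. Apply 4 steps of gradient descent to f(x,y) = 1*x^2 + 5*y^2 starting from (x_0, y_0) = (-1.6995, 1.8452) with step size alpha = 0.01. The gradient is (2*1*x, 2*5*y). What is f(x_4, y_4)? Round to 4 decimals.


Gradient descent on f(x,y) = 1*x^2 + 5*y^2.
Starting point: (-1.6995, 1.8452), alpha = 0.01
Step 1: grad_x = 2*1*-1.6995 = -3.399, grad_y = 2*5*1.8452 = 18.452
  x_1 = -1.6995 - 0.01*-3.399 = -1.6655
  y_1 = 1.8452 - 0.01*18.452 = 1.6607
Step 2: grad_x = 2*1*-1.6655 = -3.331, grad_y = 2*5*1.6607 = 16.6068
  x_2 = -1.6655 - 0.01*-3.331 = -1.6322
  y_2 = 1.6607 - 0.01*16.6068 = 1.4946
Step 3: grad_x = 2*1*-1.6322 = -3.2644, grad_y = 2*5*1.4946 = 14.9461
  x_3 = -1.6322 - 0.01*-3.2644 = -1.5996
  y_3 = 1.4946 - 0.01*14.9461 = 1.3452
Step 4: grad_x = 2*1*-1.5996 = -3.1991, grad_y = 2*5*1.3452 = 13.4515
  x_4 = -1.5996 - 0.01*-3.1991 = -1.5676
  y_4 = 1.3452 - 0.01*13.4515 = 1.2106
f(-1.5676, 1.2106) = 1*(-1.5676)^2 + 5*1.2106^2 = 9.7855


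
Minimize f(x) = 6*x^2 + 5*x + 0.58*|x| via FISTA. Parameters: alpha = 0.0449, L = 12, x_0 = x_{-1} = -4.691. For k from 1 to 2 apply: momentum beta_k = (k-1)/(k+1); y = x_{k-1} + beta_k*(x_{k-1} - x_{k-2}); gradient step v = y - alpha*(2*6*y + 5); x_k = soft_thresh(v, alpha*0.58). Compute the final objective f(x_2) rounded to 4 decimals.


FISTA on f(x) = 6*x^2 + 5*x + 0.58*|x|
L = 12, alpha = 0.0449
Iteration 1: beta = 0.0, y = -4.691 + 0.0*(-4.691 + 4.691) = -4.691
  grad(y) = -51.292, v = y - alpha*grad = -2.388
  prox(v) = soft_thresh(-2.388, 0.026) = -2.3619
Iteration 2: beta = 0.3333, y = -2.3619 + 0.3333*(-2.3619 + 4.691) = -1.5856
  grad(y) = -14.0272, v = y - alpha*grad = -0.9558
  prox(v) = soft_thresh(-0.9558, 0.026) = -0.9297
f(x_2) = 6*(-0.9297)^2 + 5*(-0.9297) + 0.58*|-0.9297| = 1.077


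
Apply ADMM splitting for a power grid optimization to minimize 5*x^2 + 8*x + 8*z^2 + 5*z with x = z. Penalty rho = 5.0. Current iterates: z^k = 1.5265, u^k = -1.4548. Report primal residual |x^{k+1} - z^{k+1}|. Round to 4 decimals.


ADMM iteration with rho = 5.0, z^k = 1.5265, u^k = -1.4548
Step 1: x-update.
Minimize 5*x^2 + 8*x + (5.0/2)*(x - 1.5265 - 1.4548)^2
FOC: (2*5 + 5.0)*x = -8 + 5.0*(1.5265 + 1.4548)
x^{k+1} = 0.4604
Step 2: z-update.
Minimize 8*z^2 + 5*z + (5.0/2)*(0.4604 - z - 1.4548)^2
FOC: (2*8 + 5.0)*z = -5 + 5.0*(0.4604 - 1.4548)
z^{k+1} = -0.4748
Step 3: u-update.
u^{k+1} = -1.4548 + 0.4604 + 0.4748 = -0.5195
Step 4: Primal residual = |0.4604 + 0.4748| = 0.9353


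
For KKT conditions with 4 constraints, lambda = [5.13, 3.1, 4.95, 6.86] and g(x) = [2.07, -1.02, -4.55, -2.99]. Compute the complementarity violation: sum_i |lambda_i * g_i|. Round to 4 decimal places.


KKT complementary slackness check:
lambda_1 * g_1 = 5.13 * 2.07 = 10.6191
lambda_2 * g_2 = 3.1 * -1.02 = -3.162
lambda_3 * g_3 = 4.95 * -4.55 = -22.5225
lambda_4 * g_4 = 6.86 * -2.99 = -20.5114
Total violation = 10.6191 + 3.162 + 22.5225 + 20.5114 = 56.815


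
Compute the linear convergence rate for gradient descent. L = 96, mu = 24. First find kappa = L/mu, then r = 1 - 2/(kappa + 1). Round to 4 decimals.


Step 1: Compute the condition number.
kappa = L/mu = 96/24 = 4.0
Step 2: Compute the convergence rate.
r = 1 - 2/(kappa + 1) = 1 - 2*mu/(L + mu) = (L - mu)/(L + mu) = 72/120 = 0.6


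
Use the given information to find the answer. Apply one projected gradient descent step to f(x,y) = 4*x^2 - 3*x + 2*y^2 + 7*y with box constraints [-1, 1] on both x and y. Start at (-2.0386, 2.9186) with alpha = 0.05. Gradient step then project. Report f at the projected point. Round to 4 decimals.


Step 1: Compute gradient at (-2.0386, 2.9186).
grad_x = 2*4*-2.0386 - 3 = -19.3088
grad_y = 2*2*2.9186 + 7 = 18.6744
Step 2: Gradient step.
x_raw = -2.0386 - 0.05*-19.3088 = -1.0732
y_raw = 2.9186 - 0.05*18.6744 = 1.9849
Step 3: Project onto [-1, 1].
x_proj = clip(-1.0732) = -1.0
y_proj = clip(1.9849) = 1.0
Step 4: Evaluate f.
f(-1.0, 1.0) = 16.0


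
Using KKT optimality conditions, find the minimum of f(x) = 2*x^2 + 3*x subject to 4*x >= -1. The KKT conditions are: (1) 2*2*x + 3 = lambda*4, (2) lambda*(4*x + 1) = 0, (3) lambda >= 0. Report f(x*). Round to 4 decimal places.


Step 1: Try lambda = 0 (constraint inactive).
x_unc = -3/(2*2) = -0.75
Check: 4*-0.75 = -3.0 < -1 -- violated!
Step 2: Constraint must be active: 4*x = -1
x* = -1/4 = -0.25
lambda = (2*2*(-0.25) + 3)/4 = 0.5
Step 3: Compute optimal value.
f(x*) = 2*(-0.25)^2 + 3*(-0.25) = -0.625


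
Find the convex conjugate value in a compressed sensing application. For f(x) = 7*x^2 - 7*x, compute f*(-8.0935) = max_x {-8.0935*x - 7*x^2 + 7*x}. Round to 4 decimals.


f*(y) = sup_x {y*x - a*x^2 - b*x} = sup_x {(y-b)*x - a*x^2}
FOC: (y - b) - 2a*x = 0 => x* = (y - b)/(2a)
x* = (-8.0935 + 7)/(2*7) = -0.0781
f*(-8.0935) = (y-b)^2/(4a) = (-8.0935 + 7)^2/(4*7)
= 1.1957/28 = 0.0427


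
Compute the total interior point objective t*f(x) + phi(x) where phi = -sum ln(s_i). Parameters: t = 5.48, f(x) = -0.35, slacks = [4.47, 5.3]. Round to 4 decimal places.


Step 1: Compute log-barrier.
ln values: [1.4974, 1.6677]
phi = -(1.4974 + 1.6677) = -3.1651
Step 2: Compute augmented objective.
t*f(x) = 5.48*-0.35 = -1.918
Total = -1.918 - 3.1651 = -5.0831


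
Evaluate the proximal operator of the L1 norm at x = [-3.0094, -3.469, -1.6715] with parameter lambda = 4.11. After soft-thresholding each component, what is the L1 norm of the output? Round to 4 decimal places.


Soft-thresholding with lambda = 4.11:
prox(-3.0094) = sign(-3.0094)*max(|-3.0094| - 4.11, 0) = 0.0
prox(-3.469) = sign(-3.469)*max(|-3.469| - 4.11, 0) = 0.0
prox(-1.6715) = sign(-1.6715)*max(|-1.6715| - 4.11, 0) = 0.0
prox(x) = [0.0, 0.0, 0.0]
||prox(x)||_1 = 0.0 + 0.0 + 0.0 = 0.0


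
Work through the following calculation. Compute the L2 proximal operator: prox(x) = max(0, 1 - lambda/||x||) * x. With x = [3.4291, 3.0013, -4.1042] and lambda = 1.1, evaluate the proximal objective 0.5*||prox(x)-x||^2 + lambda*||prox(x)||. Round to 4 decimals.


Step 1: Compute ||x||.
||x|| = 6.1328
Step 2: Compute scaling factor.
scale = max(0, 1 - 1.1/6.1328) = 0.8206
Step 3: prox(x) = [2.814, 2.463, -3.3681]
||prox(x)|| = 5.0328
Step 4: Proximal objective.
0.5*||prox-x||^2 = 0.605
lambda*||prox|| = 5.5361
Total = 6.1411


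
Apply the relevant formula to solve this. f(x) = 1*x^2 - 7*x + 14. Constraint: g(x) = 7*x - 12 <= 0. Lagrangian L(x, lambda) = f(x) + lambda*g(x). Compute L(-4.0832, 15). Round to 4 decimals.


Step 1: Evaluate f(x).
f(-4.0832) = 1*(-4.0832)^2 - 7*(-4.0832) + 14 = 59.2549
Step 2: Evaluate g(x).
g(-4.0832) = 7*-4.0832 - 12 = -40.5824
Step 3: Compute Lagrangian.
L = 59.2549 + 15*-40.5824 = -549.4811


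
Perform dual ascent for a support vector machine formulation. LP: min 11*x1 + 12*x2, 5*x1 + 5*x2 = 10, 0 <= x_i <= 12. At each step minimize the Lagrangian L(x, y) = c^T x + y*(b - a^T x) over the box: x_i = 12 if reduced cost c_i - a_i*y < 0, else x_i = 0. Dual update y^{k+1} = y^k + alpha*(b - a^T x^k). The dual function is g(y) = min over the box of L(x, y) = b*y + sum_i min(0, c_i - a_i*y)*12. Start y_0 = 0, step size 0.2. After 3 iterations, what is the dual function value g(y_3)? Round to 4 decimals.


Dual ascent for LP: min 11*x1 + 12*x2, 5*x1 + 5*x2 = 10, 0 <= x_i <= 12
Step 1: y^k = 0.0, reduced costs: (11.0, 12.0)
  x^k = (0.0, 0.0), subgradient = b - a^T x = 10.0
  y^{k+1} = 0.0 + 0.2*10.0 = 2.0
Step 2: y^k = 2.0, reduced costs: (1.0, 2.0)
  x^k = (0.0, 0.0), subgradient = b - a^T x = 10.0
  y^{k+1} = 2.0 + 0.2*10.0 = 4.0
Step 3: y^k = 4.0, reduced costs: (-9.0, -8.0)
  x^k = (12.0, 12.0), subgradient = b - a^T x = -110.0
  y^{k+1} = 4.0 + 0.2*-110.0 = -18.0
Dual objective at y_3 = -18.0: reduced costs (101.0, 102.0), box minimizer x = (0.0, 0.0)
g(y_3) = b*y + (c1 - a1*y)*x1 + (c2 - a2*y)*x2 = 10*(-18.0) + 101.0*0.0 + 102.0*0.0 = -180.0 + 0.0 + 0.0 = -180.0


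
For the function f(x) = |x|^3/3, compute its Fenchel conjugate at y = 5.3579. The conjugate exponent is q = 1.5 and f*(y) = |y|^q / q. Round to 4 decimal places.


The conjugate exponent q satisfies 1/p + 1/q = 1.
p = 3, so q = 3/(3 - 1) = 1.5
|y|^q = 5.3579^1.5 = 12.402
f*(5.3579) = 12.402 / 1.5 = 8.268


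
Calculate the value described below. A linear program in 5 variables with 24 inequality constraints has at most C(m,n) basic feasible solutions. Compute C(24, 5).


Each vertex corresponds to some choice of n active constraints out of m, so the number of vertices is at most C(m, n) = m! / (n!(m-n)!).
m = 24, n = 5
Numerator: 24 * 23 * 22 * 21 * 20
Denominator: 5! = 120
C(24, 5) = 42504


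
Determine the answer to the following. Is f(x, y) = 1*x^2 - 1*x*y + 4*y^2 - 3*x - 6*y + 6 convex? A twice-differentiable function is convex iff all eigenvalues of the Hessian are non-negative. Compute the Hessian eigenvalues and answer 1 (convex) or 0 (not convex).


The Hessian of f(x,y) = 1*x^2 - 1*x*y + 4*y^2 - 3*x - 6*y + 6 is:
H = [[2, -1], [-1, 8]]
Trace = 2 + 8 = 10
Determinant = 2*8 - (-1)^2 = 15
Discriminant = (10)^2 - 4*15 = 40.0
Eigenvalues: lambda_1 = 1.8377, lambda_2 = 8.1623
The function is convex.

1


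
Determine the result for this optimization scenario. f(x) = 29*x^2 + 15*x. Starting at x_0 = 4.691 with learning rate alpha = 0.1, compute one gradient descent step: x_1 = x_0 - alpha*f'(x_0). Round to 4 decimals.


We compute the gradient at x_0 and apply the update.
f'(x) = 58*x + 15
f'(4.691) = 58*4.691 + 15 = 287.078
x_1 = 4.691 - 0.1*287.078 = -24.0168


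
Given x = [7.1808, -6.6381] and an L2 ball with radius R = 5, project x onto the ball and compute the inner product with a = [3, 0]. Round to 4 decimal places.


Step 1: Compute ||x|| (intermediates to 6 decimals).
||x|| = sqrt(7.1808^2 + (-6.6381)^2) = 9.77897
Step 2: Project.
Since ||x|| > R, scale = R/||x|| = 5/9.77897 = 0.511301, proj(x) = scale * x
proj(x) = [3.67155, -3.394067]
Step 3: Dot product.
a^T * proj(x) = 3*3.67155 + 0*(-3.394067) = 11.0147


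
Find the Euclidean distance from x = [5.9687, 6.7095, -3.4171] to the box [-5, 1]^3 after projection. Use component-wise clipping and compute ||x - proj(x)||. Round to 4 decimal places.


Project each component onto [-5, 1].
clip(5.9687) = 1.0, clip(6.7095) = 1.0, clip(-3.4171) = -3.4171
Projection = [1.0, 1.0, -3.4171]
Squared diffs: [24.688, 32.5984, 0.0]
Distance = sqrt(57.2864) = 7.5688


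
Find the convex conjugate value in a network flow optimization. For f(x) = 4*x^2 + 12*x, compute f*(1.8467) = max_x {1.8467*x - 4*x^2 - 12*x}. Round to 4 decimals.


f*(y) = sup_x {y*x - a*x^2 - b*x} = sup_x {(y-b)*x - a*x^2}
FOC: (y - b) - 2a*x = 0 => x* = (y - b)/(2a)
x* = (1.8467 - 12)/(2*4) = -1.2692
f*(1.8467) = (y-b)^2/(4a) = (1.8467 - 12)^2/(4*4)
= 103.0895/16 = 6.4431


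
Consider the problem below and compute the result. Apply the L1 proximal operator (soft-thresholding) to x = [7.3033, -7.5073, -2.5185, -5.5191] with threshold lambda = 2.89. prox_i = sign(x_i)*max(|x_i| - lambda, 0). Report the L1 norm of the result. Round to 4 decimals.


Soft-thresholding with lambda = 2.89:
prox(7.3033) = sign(7.3033)*max(|7.3033| - 2.89, 0) = 4.4133
prox(-7.5073) = sign(-7.5073)*max(|-7.5073| - 2.89, 0) = -4.6173
prox(-2.5185) = sign(-2.5185)*max(|-2.5185| - 2.89, 0) = 0.0
prox(-5.5191) = sign(-5.5191)*max(|-5.5191| - 2.89, 0) = -2.6291
prox(x) = [4.4133, -4.6173, 0.0, -2.6291]
||prox(x)||_1 = 4.4133 + 4.6173 + 0.0 + 2.6291 = 11.6597


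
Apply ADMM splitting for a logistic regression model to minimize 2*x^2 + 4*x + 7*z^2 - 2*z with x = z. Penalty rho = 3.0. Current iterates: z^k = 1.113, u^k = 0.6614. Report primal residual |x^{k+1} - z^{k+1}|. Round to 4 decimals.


ADMM iteration with rho = 3.0, z^k = 1.113, u^k = 0.6614
Step 1: x-update.
Minimize 2*x^2 + 4*x + (3.0/2)*(x - 1.113 + 0.6614)^2
FOC: (2*2 + 3.0)*x = -4 + 3.0*(1.113 - 0.6614)
x^{k+1} = -0.3779
Step 2: z-update.
Minimize 7*z^2 - 2*z + (3.0/2)*(-0.3779 - z + 0.6614)^2
FOC: (2*7 + 3.0)*z = 2 + 3.0*(-0.3779 + 0.6614)
z^{k+1} = 0.1677
Step 3: u-update.
u^{k+1} = 0.6614 - 0.3779 - 0.1677 = 0.1158
Step 4: Primal residual = |-0.3779 - 0.1677| = 0.5456


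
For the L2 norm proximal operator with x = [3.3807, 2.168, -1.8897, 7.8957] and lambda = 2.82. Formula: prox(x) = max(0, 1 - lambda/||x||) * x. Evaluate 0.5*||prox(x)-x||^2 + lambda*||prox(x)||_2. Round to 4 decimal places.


Step 1: Compute ||x||.
||x|| = 9.0577
Step 2: Compute scaling factor.
scale = max(0, 1 - 2.82/9.0577) = 0.6887
Step 3: prox(x) = [2.3282, 1.493, -1.3014, 5.4375]
||prox(x)|| = 6.2377
Step 4: Proximal objective.
0.5*||prox-x||^2 = 3.9762
lambda*||prox|| = 17.5903
Total = 21.5666


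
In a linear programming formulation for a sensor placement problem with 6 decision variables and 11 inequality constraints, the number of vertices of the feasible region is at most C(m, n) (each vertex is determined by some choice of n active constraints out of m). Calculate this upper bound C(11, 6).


Each vertex corresponds to some choice of n active constraints out of m, so the number of vertices is at most C(m, n) = m! / (n!(m-n)!).
m = 11, n = 6
Numerator: 11 * 10 * 9 * 8 * 7 * 6
Denominator: 6! = 720
C(11, 6) = 462


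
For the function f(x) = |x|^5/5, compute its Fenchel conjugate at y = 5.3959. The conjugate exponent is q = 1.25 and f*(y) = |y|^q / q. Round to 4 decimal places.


The conjugate exponent q satisfies 1/p + 1/q = 1.
p = 5, so q = 5/(5 - 1) = 1.25
|y|^q = 5.3959^1.25 = 8.2239
f*(5.3959) = 8.2239 / 1.25 = 6.5792


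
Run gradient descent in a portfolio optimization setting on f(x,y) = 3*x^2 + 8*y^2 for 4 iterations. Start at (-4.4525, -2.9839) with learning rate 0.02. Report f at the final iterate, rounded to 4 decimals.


Gradient descent on f(x,y) = 3*x^2 + 8*y^2.
Starting point: (-4.4525, -2.9839), alpha = 0.02
Step 1: grad_x = 2*3*-4.4525 = -26.715, grad_y = 2*8*-2.9839 = -47.7424
  x_1 = -4.4525 - 0.02*-26.715 = -3.9182
  y_1 = -2.9839 - 0.02*-47.7424 = -2.0291
Step 2: grad_x = 2*3*-3.9182 = -23.5092, grad_y = 2*8*-2.0291 = -32.4648
  x_2 = -3.9182 - 0.02*-23.5092 = -3.448
  y_2 = -2.0291 - 0.02*-32.4648 = -1.3798
Step 3: grad_x = 2*3*-3.448 = -20.6881, grad_y = 2*8*-1.3798 = -22.0761
  x_3 = -3.448 - 0.02*-20.6881 = -3.0343
  y_3 = -1.3798 - 0.02*-22.0761 = -0.9382
Step 4: grad_x = 2*3*-3.0343 = -18.2055, grad_y = 2*8*-0.9382 = -15.0117
  x_4 = -3.0343 - 0.02*-18.2055 = -2.6701
  y_4 = -0.9382 - 0.02*-15.0117 = -0.638
f(-2.6701, -0.638) = 3*(-2.6701)^2 + 8*(-0.638)^2 = 24.6453


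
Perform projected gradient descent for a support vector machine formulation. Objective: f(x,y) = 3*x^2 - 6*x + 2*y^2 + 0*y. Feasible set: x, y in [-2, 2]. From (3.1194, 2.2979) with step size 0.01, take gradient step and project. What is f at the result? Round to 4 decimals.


Step 1: Compute gradient at (3.1194, 2.2979).
grad_x = 2*3*3.1194 - 6 = 12.7164
grad_y = 2*2*2.2979 + 0 = 9.1916
Step 2: Gradient step.
x_raw = 3.1194 - 0.01*12.7164 = 2.9922
y_raw = 2.2979 - 0.01*9.1916 = 2.206
Step 3: Project onto [-2, 2].
x_proj = clip(2.9922) = 2.0
y_proj = clip(2.206) = 2.0
Step 4: Evaluate f.
f(2.0, 2.0) = 8.0


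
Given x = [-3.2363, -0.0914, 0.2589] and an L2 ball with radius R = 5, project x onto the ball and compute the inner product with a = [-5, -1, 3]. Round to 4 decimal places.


Step 1: Compute ||x|| (intermediates to 6 decimals).
||x|| = sqrt((-3.2363)^2 + (-0.0914)^2 + 0.2589^2) = 3.247926
Step 2: Project.
Since ||x|| <= R, proj = x (no scaling needed).
proj(x) = [-3.2363, -0.0914, 0.2589]
Step 3: Dot product.
a^T * proj(x) = -5*(-3.2363) - 1*(-0.0914) + 3*0.2589 = 17.0496


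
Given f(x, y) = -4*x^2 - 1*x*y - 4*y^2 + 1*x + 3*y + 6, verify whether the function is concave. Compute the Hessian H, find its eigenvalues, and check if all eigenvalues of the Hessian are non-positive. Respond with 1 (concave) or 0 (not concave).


The Hessian of f(x,y) = -4*x^2 - 1*x*y - 4*y^2 + 1*x + 3*y + 6 is:
H = [[-8, -1], [-1, -8]]
Trace = -8 - 8 = -16
Determinant = -8*-8 - (-1)^2 = 63
Discriminant = (-16)^2 - 4*63 = 4.0
Eigenvalues: lambda_1 = -9.0, lambda_2 = -7.0
The function is concave.

1


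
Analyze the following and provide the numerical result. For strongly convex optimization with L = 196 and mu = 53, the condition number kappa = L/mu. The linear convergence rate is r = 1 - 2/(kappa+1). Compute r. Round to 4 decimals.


Step 1: Compute the condition number.
kappa = L/mu = 196/53 = 3.6981
Step 2: Compute the convergence rate.
r = 1 - 2/(kappa + 1) = 1 - 2*mu/(L + mu) = (L - mu)/(L + mu) = 143/249 = 0.5743


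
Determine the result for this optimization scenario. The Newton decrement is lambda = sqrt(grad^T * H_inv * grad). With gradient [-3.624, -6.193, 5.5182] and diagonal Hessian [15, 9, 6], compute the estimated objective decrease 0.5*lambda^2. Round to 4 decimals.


Step 1: H is diagonal, so H^(-1) * g = [-0.2416, -0.6881, 0.9197].
Step 2: g^T H^(-1) g = sum_i g_i^2 / H_ii
  = (-3.624)^2/15 + (-6.193)^2/9 + (5.5182)^2/6
  = 0.8756 + 4.2615 + 5.0751 = 10.2121
Step 3: Objective decrease = 0.5 * g^T H^(-1) g = 5.1061


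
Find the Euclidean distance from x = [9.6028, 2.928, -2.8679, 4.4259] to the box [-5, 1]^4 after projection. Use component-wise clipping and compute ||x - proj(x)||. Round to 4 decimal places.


Project each component onto [-5, 1].
clip(9.6028) = 1.0, clip(2.928) = 1.0, clip(-2.8679) = -2.8679, clip(4.4259) = 1.0
Projection = [1.0, 1.0, -2.8679, 1.0]
Squared diffs: [74.0082, 3.7172, 0.0, 11.7368]
Distance = sqrt(89.4622) = 9.4584


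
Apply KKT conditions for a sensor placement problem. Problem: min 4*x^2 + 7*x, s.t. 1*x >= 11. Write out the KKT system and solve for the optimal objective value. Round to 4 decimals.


Step 1: Try lambda = 0 (constraint inactive).
x_unc = -7/(2*4) = -0.875
Check: 1*-0.875 = -0.875 < 11 -- violated!
Step 2: Constraint must be active: 1*x = 11
x* = 11/1 = 11.0
lambda = (2*4*11.0 + 7)/1 = 95.0
Step 3: Compute optimal value.
f(x*) = 4*11.0^2 + 7*11.0 = 561.0


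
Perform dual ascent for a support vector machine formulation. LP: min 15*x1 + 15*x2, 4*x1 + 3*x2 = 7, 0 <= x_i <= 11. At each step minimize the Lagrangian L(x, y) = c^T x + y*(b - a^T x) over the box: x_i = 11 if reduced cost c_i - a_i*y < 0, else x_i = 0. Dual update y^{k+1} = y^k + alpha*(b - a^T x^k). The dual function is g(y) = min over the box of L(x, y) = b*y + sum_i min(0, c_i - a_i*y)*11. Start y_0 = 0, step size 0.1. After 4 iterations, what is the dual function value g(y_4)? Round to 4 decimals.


Dual ascent for LP: min 15*x1 + 15*x2, 4*x1 + 3*x2 = 7, 0 <= x_i <= 11
Step 1: y^k = 0.0, reduced costs: (15.0, 15.0)
  x^k = (0.0, 0.0), subgradient = b - a^T x = 7.0
  y^{k+1} = 0.0 + 0.1*7.0 = 0.7
Step 2: y^k = 0.7, reduced costs: (12.2, 12.9)
  x^k = (0.0, 0.0), subgradient = b - a^T x = 7.0
  y^{k+1} = 0.7 + 0.1*7.0 = 1.4
Step 3: y^k = 1.4, reduced costs: (9.4, 10.8)
  x^k = (0.0, 0.0), subgradient = b - a^T x = 7.0
  y^{k+1} = 1.4 + 0.1*7.0 = 2.1
Step 4: y^k = 2.1, reduced costs: (6.6, 8.7)
  x^k = (0.0, 0.0), subgradient = b - a^T x = 7.0
  y^{k+1} = 2.1 + 0.1*7.0 = 2.8
Dual objective at y_4 = 2.8: reduced costs (3.8, 6.6), box minimizer x = (0.0, 0.0)
g(y_4) = b*y + (c1 - a1*y)*x1 + (c2 - a2*y)*x2 = 7*2.8 + 3.8*0.0 + 6.6*0.0 = 19.6 + 0.0 + 0.0 = 19.6


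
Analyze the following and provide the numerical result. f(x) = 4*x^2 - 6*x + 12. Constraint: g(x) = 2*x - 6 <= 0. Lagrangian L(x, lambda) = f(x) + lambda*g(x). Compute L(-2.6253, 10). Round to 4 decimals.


Step 1: Evaluate f(x).
f(-2.6253) = 4*(-2.6253)^2 - 6*(-2.6253) + 12 = 55.3206
Step 2: Evaluate g(x).
g(-2.6253) = 2*-2.6253 - 6 = -11.2506
Step 3: Compute Lagrangian.
L = 55.3206 + 10*-11.2506 = -57.1854


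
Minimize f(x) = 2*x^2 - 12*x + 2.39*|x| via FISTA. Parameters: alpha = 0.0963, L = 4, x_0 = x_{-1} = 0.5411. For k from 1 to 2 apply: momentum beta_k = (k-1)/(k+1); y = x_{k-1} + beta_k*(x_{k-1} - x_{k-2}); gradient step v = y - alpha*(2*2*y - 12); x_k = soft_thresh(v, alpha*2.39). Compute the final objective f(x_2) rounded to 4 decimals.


FISTA on f(x) = 2*x^2 - 12*x + 2.39*|x|
L = 4, alpha = 0.0963
Iteration 1: beta = 0.0, y = 0.5411 + 0.0*(0.5411 - 0.5411) = 0.5411
  grad(y) = -9.8356, v = y - alpha*grad = 1.4883
  prox(v) = soft_thresh(1.4883, 0.2302) = 1.2581
Iteration 2: beta = 0.3333, y = 1.2581 + 0.3333*(1.2581 - 0.5411) = 1.4971
  grad(y) = -6.0115, v = y - alpha*grad = 2.076
  prox(v) = soft_thresh(2.076, 0.2302) = 1.8459
f(x_2) = 2*1.8459^2 - 12*1.8459 + 2.39*|1.8459| = -10.9243


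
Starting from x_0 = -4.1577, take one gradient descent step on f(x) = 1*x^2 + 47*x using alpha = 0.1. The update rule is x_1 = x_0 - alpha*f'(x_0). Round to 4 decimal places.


We compute the gradient at x_0 and apply the update.
f'(x) = 2*x + 47
f'(-4.1577) = 2*-4.1577 + 47 = 38.6846
x_1 = -4.1577 - 0.1*38.6846 = -8.0262


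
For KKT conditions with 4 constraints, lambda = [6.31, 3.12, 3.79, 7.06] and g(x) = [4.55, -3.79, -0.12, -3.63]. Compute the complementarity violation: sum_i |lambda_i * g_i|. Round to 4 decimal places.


KKT complementary slackness check:
lambda_1 * g_1 = 6.31 * 4.55 = 28.7105
lambda_2 * g_2 = 3.12 * -3.79 = -11.8248
lambda_3 * g_3 = 3.79 * -0.12 = -0.4548
lambda_4 * g_4 = 7.06 * -3.63 = -25.6278
Total violation = 28.7105 + 11.8248 + 0.4548 + 25.6278 = 66.6179


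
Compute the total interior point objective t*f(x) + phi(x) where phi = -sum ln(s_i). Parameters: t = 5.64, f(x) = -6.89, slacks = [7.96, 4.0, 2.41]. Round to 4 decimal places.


Step 1: Compute log-barrier.
ln values: [2.0744, 1.3863, 0.8796]
phi = -(2.0744 + 1.3863 + 0.8796) = -4.3404
Step 2: Compute augmented objective.
t*f(x) = 5.64*-6.89 = -38.8596
Total = -38.8596 - 4.3404 = -43.2


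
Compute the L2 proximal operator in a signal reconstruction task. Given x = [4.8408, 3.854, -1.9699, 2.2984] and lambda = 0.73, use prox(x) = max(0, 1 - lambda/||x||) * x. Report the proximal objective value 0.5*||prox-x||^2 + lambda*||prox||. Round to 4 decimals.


Step 1: Compute ||x||.
||x|| = 6.8884
Step 2: Compute scaling factor.
scale = max(0, 1 - 0.73/6.8884) = 0.894
Step 3: prox(x) = [4.3278, 3.4456, -1.7611, 2.0548]
||prox(x)|| = 6.1584
Step 4: Proximal objective.
0.5*||prox-x||^2 = 0.2665
lambda*||prox|| = 4.4956
Total = 4.7621


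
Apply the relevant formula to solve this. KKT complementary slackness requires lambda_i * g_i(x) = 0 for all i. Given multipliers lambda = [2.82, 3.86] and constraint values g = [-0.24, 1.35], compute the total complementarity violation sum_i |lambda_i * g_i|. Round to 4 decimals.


KKT complementary slackness check:
lambda_1 * g_1 = 2.82 * -0.24 = -0.6768
lambda_2 * g_2 = 3.86 * 1.35 = 5.211
Total violation = 0.6768 + 5.211 = 5.8878


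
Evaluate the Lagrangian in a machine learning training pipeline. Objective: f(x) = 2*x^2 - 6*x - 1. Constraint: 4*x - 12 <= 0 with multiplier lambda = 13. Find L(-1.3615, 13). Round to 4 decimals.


Step 1: Evaluate f(x).
f(-1.3615) = 2*(-1.3615)^2 - 6*(-1.3615) - 1 = 10.8764
Step 2: Evaluate g(x).
g(-1.3615) = 4*-1.3615 - 12 = -17.446
Step 3: Compute Lagrangian.
L = 10.8764 + 13*-17.446 = -215.9216


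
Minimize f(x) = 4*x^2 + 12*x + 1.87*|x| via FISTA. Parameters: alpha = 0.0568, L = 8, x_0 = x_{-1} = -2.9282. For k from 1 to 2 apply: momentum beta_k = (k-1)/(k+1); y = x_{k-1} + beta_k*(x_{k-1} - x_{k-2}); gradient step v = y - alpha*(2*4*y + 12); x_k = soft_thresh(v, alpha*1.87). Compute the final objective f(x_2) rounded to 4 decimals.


FISTA on f(x) = 4*x^2 + 12*x + 1.87*|x|
L = 8, alpha = 0.0568
Iteration 1: beta = 0.0, y = -2.9282 + 0.0*(-2.9282 + 2.9282) = -2.9282
  grad(y) = -11.4256, v = y - alpha*grad = -2.2792
  prox(v) = soft_thresh(-2.2792, 0.1062) = -2.173
Iteration 2: beta = 0.3333, y = -2.173 + 0.3333*(-2.173 + 2.9282) = -1.9213
  grad(y) = -3.3702, v = y - alpha*grad = -1.7299
  prox(v) = soft_thresh(-1.7299, 0.1062) = -1.6236
f(x_2) = 4*(-1.6236)^2 + 12*(-1.6236) + 1.87*|-1.6236| = -5.9027


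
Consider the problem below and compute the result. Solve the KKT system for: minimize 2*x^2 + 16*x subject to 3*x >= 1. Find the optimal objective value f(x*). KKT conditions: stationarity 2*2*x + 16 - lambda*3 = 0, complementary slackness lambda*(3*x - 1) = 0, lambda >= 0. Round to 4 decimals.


Step 1: Try lambda = 0 (constraint inactive).
x_unc = -16/(2*2) = -4.0
Check: 3*-4.0 = -12.0 < 1 -- violated!
Step 2: Constraint must be active: 3*x = 1
x* = 1/3 = 0.3333 (rounded; the exact value 1/3 is used below)
lambda = (2*2*(1/3) + 16)/3 = 5.7778
Step 3: Compute optimal value.
f(x*) = 2*(1/3)^2 + 16*(1/3) = 5.5556


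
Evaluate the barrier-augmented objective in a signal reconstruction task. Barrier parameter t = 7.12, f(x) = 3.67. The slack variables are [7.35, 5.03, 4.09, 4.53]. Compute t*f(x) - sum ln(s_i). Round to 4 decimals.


Step 1: Compute log-barrier.
ln values: [1.9947, 1.6154, 1.4085, 1.5107]
phi = -(1.9947 + 1.6154 + 1.4085 + 1.5107) = -6.5294
Step 2: Compute augmented objective.
t*f(x) = 7.12*3.67 = 26.1304
Total = 26.1304 - 6.5294 = 19.601


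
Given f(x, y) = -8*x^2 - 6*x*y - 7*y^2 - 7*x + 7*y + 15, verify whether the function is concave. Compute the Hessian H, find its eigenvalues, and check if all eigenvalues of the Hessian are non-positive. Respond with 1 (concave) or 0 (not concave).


The Hessian of f(x,y) = -8*x^2 - 6*x*y - 7*y^2 - 7*x + 7*y + 15 is:
H = [[-16, -6], [-6, -14]]
Trace = -16 - 14 = -30
Determinant = -16*-14 - (-6)^2 = 188
Discriminant = (-30)^2 - 4*188 = 148.0
Eigenvalues: lambda_1 = -21.0828, lambda_2 = -8.9172
The function is concave.

1


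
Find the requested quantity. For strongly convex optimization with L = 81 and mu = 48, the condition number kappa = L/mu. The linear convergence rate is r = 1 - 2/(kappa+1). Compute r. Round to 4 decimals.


Step 1: Compute the condition number.
kappa = L/mu = 81/48 = 1.6875
Step 2: Compute the convergence rate.
r = 1 - 2/(kappa + 1) = 1 - 2*mu/(L + mu) = (L - mu)/(L + mu) = 33/129 = 0.2558


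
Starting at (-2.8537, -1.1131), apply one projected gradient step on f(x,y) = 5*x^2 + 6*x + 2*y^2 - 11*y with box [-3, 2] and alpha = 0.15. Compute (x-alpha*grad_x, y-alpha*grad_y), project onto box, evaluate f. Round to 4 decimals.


Step 1: Compute gradient at (-2.8537, -1.1131).
grad_x = 2*5*-2.8537 + 6 = -22.537
grad_y = 2*2*-1.1131 - 11 = -15.4524
Step 2: Gradient step.
x_raw = -2.8537 - 0.15*-22.537 = 0.5269
y_raw = -1.1131 - 0.15*-15.4524 = 1.2048
Step 3: Project onto [-3, 2].
x_proj = clip(0.5269) = 0.5269
y_proj = clip(1.2048) = 1.2048
Step 4: Evaluate f.
f(0.5269, 1.2048) = -5.8005


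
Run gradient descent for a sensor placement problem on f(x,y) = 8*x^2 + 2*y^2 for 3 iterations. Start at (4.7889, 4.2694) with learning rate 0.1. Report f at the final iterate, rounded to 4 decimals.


Gradient descent on f(x,y) = 8*x^2 + 2*y^2.
Starting point: (4.7889, 4.2694), alpha = 0.1
Step 1: grad_x = 2*8*4.7889 = 76.6224, grad_y = 2*2*4.2694 = 17.0776
  x_1 = 4.7889 - 0.1*76.6224 = -2.8733
  y_1 = 4.2694 - 0.1*17.0776 = 2.5616
Step 2: grad_x = 2*8*-2.8733 = -45.9734, grad_y = 2*2*2.5616 = 10.2466
  x_2 = -2.8733 - 0.1*-45.9734 = 1.724
  y_2 = 2.5616 - 0.1*10.2466 = 1.537
Step 3: grad_x = 2*8*1.724 = 27.5841, grad_y = 2*2*1.537 = 6.1479
  x_3 = 1.724 - 0.1*27.5841 = -1.0344
  y_3 = 1.537 - 0.1*6.1479 = 0.9222
f(-1.0344, 0.9222) = 8*(-1.0344)^2 + 2*0.9222^2 = 10.2608


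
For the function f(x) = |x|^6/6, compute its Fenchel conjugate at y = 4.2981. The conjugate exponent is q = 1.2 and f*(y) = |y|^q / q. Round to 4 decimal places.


The conjugate exponent q satisfies 1/p + 1/q = 1.
p = 6, so q = 6/(6 - 1) = 1.2
|y|^q = 4.2981^1.2 = 5.7535
f*(4.2981) = 5.7535 / 1.2 = 4.7946


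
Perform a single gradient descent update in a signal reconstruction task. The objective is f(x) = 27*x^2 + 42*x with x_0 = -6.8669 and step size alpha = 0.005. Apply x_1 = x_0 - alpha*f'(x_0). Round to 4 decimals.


We compute the gradient at x_0 and apply the update.
f'(x) = 54*x + 42
f'(-6.8669) = 54*-6.8669 + 42 = -328.8126
x_1 = -6.8669 - 0.005*-328.8126 = -5.2228


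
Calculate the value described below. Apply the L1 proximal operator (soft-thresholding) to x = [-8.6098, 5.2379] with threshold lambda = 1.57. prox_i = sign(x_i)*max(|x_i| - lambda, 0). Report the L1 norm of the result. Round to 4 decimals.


Soft-thresholding with lambda = 1.57:
prox(-8.6098) = sign(-8.6098)*max(|-8.6098| - 1.57, 0) = -7.0398
prox(5.2379) = sign(5.2379)*max(|5.2379| - 1.57, 0) = 3.6679
prox(x) = [-7.0398, 3.6679]
||prox(x)||_1 = 7.0398 + 3.6679 = 10.7077


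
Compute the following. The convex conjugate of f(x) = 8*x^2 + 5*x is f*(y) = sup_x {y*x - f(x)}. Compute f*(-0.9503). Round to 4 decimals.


f*(y) = sup_x {y*x - a*x^2 - b*x} = sup_x {(y-b)*x - a*x^2}
FOC: (y - b) - 2a*x = 0 => x* = (y - b)/(2a)
x* = (-0.9503 - 5)/(2*8) = -0.3719
f*(-0.9503) = (y-b)^2/(4a) = (-0.9503 - 5)^2/(4*8)
= 35.4061/32 = 1.1064


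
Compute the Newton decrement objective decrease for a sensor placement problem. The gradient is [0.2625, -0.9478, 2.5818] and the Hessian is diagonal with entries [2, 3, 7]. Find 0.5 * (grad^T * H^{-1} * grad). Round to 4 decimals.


Step 1: H is diagonal, so H^(-1) * g = [0.1313, -0.3159, 0.3688].
Step 2: g^T H^(-1) g = sum_i g_i^2 / H_ii
  = (0.2625)^2/2 + (-0.9478)^2/3 + (2.5818)^2/7
  = 0.0345 + 0.2994 + 0.9522 = 1.2861
Step 3: Objective decrease = 0.5 * g^T H^(-1) g = 0.6431


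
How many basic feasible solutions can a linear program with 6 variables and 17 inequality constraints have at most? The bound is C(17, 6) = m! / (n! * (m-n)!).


Each vertex corresponds to some choice of n active constraints out of m, so the number of vertices is at most C(m, n) = m! / (n!(m-n)!).
m = 17, n = 6
Numerator: 17 * 16 * 15 * 14 * 13 * 12
Denominator: 6! = 720
C(17, 6) = 12376


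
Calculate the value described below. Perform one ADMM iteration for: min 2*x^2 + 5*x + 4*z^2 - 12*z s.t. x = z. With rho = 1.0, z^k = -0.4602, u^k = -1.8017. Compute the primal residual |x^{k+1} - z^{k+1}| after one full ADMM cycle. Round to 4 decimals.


ADMM iteration with rho = 1.0, z^k = -0.4602, u^k = -1.8017
Step 1: x-update.
Minimize 2*x^2 + 5*x + (1.0/2)*(x + 0.4602 - 1.8017)^2
FOC: (2*2 + 1.0)*x = -5 + 1.0*(-0.4602 + 1.8017)
x^{k+1} = -0.7317
Step 2: z-update.
Minimize 4*z^2 - 12*z + (1.0/2)*(-0.7317 - z - 1.8017)^2
FOC: (2*4 + 1.0)*z = 12 + 1.0*(-0.7317 - 1.8017)
z^{k+1} = 1.0518
Step 3: u-update.
u^{k+1} = -1.8017 - 0.7317 - 1.0518 = -3.5852
Step 4: Primal residual = |-0.7317 - 1.0518| = 1.7835


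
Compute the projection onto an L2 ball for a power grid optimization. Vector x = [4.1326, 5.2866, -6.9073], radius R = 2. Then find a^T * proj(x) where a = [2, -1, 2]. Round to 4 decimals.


Step 1: Compute ||x|| (intermediates to 6 decimals).
||x|| = sqrt(4.1326^2 + 5.2866^2 + (-6.9073)^2) = 9.630022
Step 2: Project.
Since ||x|| > R, scale = R/||x|| = 2/9.630022 = 0.207684, proj(x) = scale * x
proj(x) = [0.858275, 1.097942, -1.434536]
Step 3: Dot product.
a^T * proj(x) = 2*0.858275 - 1*1.097942 + 2*(-1.434536) = -2.2505


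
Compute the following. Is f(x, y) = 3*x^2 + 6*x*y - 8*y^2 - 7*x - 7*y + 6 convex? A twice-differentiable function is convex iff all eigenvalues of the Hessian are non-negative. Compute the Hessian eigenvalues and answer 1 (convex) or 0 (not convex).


The Hessian of f(x,y) = 3*x^2 + 6*x*y - 8*y^2 - 7*x - 7*y + 6 is:
H = [[6, 6], [6, -16]]
Trace = 6 - 16 = -10
Determinant = 6*-16 - (6)^2 = -132
Discriminant = (-10)^2 - 4*-132 = 628.0
Eigenvalues: lambda_1 = -17.53, lambda_2 = 7.53
The function is not convex.

0


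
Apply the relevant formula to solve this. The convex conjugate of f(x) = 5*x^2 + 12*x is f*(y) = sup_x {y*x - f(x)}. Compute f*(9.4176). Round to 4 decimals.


f*(y) = sup_x {y*x - a*x^2 - b*x} = sup_x {(y-b)*x - a*x^2}
FOC: (y - b) - 2a*x = 0 => x* = (y - b)/(2a)
x* = (9.4176 - 12)/(2*5) = -0.2582
f*(9.4176) = (y-b)^2/(4a) = (9.4176 - 12)^2/(4*5)
= 6.6688/20 = 0.3334


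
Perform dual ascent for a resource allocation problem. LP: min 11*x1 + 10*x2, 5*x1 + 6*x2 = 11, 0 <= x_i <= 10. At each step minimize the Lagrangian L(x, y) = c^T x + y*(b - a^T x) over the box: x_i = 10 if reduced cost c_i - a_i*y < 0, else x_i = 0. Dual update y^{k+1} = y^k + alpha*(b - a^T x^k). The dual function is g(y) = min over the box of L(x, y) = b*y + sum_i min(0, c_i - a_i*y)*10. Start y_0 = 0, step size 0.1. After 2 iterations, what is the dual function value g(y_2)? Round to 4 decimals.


Dual ascent for LP: min 11*x1 + 10*x2, 5*x1 + 6*x2 = 11, 0 <= x_i <= 10
Step 1: y^k = 0.0, reduced costs: (11.0, 10.0)
  x^k = (0.0, 0.0), subgradient = b - a^T x = 11.0
  y^{k+1} = 0.0 + 0.1*11.0 = 1.1
Step 2: y^k = 1.1, reduced costs: (5.5, 3.4)
  x^k = (0.0, 0.0), subgradient = b - a^T x = 11.0
  y^{k+1} = 1.1 + 0.1*11.0 = 2.2
Dual objective at y_2 = 2.2: reduced costs (0.0, -3.2), box minimizer x = (0.0, 10.0)
g(y_2) = b*y + (c1 - a1*y)*x1 + (c2 - a2*y)*x2 = 11*2.2 + 0.0*0.0 + (-3.2)*10.0 = 24.2 + 0.0 - 32.0 = -7.8


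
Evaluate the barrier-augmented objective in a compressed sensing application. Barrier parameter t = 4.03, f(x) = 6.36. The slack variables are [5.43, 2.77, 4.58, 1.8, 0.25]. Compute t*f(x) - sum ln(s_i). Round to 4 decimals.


Step 1: Compute log-barrier.
ln values: [1.6919, 1.0188, 1.5217, 0.5878, -1.3863]
phi = -(1.6919 + 1.0188 + 1.5217 + 0.5878 - 1.3863) = -3.434
Step 2: Compute augmented objective.
t*f(x) = 4.03*6.36 = 25.6308
Total = 25.6308 - 3.434 = 22.1968


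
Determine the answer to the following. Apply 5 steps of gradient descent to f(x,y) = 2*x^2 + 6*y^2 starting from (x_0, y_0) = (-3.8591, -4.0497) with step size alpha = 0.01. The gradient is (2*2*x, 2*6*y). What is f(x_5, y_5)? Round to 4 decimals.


Gradient descent on f(x,y) = 2*x^2 + 6*y^2.
Starting point: (-3.8591, -4.0497), alpha = 0.01
Step 1: grad_x = 2*2*-3.8591 = -15.4364, grad_y = 2*6*-4.0497 = -48.5964
  x_1 = -3.8591 - 0.01*-15.4364 = -3.7047
  y_1 = -4.0497 - 0.01*-48.5964 = -3.5637
Step 2: grad_x = 2*2*-3.7047 = -14.8189, grad_y = 2*6*-3.5637 = -42.7648
  x_2 = -3.7047 - 0.01*-14.8189 = -3.5565
  y_2 = -3.5637 - 0.01*-42.7648 = -3.1361
Step 3: grad_x = 2*2*-3.5565 = -14.2262, grad_y = 2*6*-3.1361 = -37.6331
  x_3 = -3.5565 - 0.01*-14.2262 = -3.4143
  y_3 = -3.1361 - 0.01*-37.6331 = -2.7598
Step 4: grad_x = 2*2*-3.4143 = -13.6571, grad_y = 2*6*-2.7598 = -33.1171
  x_4 = -3.4143 - 0.01*-13.6571 = -3.2777
  y_4 = -2.7598 - 0.01*-33.1171 = -2.4286
Step 5: grad_x = 2*2*-3.2777 = -13.1109, grad_y = 2*6*-2.4286 = -29.143
  x_5 = -3.2777 - 0.01*-13.1109 = -3.1466
  y_5 = -2.4286 - 0.01*-29.143 = -2.1372
f(-3.1466, -2.1372) = 2*(-3.1466)^2 + 6*(-2.1372)^2 = 47.2069


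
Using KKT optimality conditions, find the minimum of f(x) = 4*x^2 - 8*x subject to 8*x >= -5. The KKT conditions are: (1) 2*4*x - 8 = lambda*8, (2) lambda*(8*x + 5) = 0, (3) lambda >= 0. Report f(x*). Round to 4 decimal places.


Step 1: Try lambda = 0 (constraint inactive).
Stationarity: 2*4*x - 8 = 0
x* = 8/(2*4) = 1.0
Check constraint: 8*1.0 = 8.0 >= -5 -- satisfied.
Step 2: Compute optimal value.
f(x*) = 4*1.0^2 - 8*1.0 = -4.0


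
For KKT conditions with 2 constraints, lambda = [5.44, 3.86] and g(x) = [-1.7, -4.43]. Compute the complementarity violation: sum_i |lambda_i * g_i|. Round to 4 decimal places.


KKT complementary slackness check:
lambda_1 * g_1 = 5.44 * -1.7 = -9.248
lambda_2 * g_2 = 3.86 * -4.43 = -17.0998
Total violation = 9.248 + 17.0998 = 26.3478


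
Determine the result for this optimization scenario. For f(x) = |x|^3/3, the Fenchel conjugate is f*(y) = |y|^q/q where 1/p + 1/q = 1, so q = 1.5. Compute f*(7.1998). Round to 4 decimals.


The conjugate exponent q satisfies 1/p + 1/q = 1.
p = 3, so q = 3/(3 - 1) = 1.5
|y|^q = 7.1998^1.5 = 19.3188
f*(7.1998) = 19.3188 / 1.5 = 12.8792


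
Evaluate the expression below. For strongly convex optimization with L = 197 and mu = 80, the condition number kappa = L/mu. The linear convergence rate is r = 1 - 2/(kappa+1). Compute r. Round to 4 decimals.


Step 1: Compute the condition number.
kappa = L/mu = 197/80 = 2.4625
Step 2: Compute the convergence rate.
r = 1 - 2/(kappa + 1) = 1 - 2*mu/(L + mu) = (L - mu)/(L + mu) = 117/277 = 0.4224


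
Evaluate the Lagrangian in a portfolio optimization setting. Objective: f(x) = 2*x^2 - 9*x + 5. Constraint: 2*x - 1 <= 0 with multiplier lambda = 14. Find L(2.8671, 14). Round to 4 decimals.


Step 1: Evaluate f(x).
f(2.8671) = 2*2.8671^2 - 9*2.8671 + 5 = -4.3634
Step 2: Evaluate g(x).
g(2.8671) = 2*2.8671 - 1 = 4.7342
Step 3: Compute Lagrangian.
L = -4.3634 + 14*4.7342 = 61.9154
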